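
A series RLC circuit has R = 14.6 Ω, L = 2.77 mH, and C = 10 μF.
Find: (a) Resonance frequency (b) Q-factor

Step 1 — Resonance condition Im(Z)=0 gives ω₀ = 1/√(LC).
Step 2 — ω₀ = 1/√(0.00277·1e-05) = 6008 rad/s.
Step 3 — f₀ = ω₀/(2π) = 956.3 Hz.
Step 4 — Series Q: Q = ω₀L/R = 6008·0.00277/14.6 = 1.14.

(a) f₀ = 956.3 Hz  (b) Q = 1.14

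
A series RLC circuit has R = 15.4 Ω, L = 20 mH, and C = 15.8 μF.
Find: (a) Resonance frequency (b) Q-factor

Step 1 — Resonance condition Im(Z)=0 gives ω₀ = 1/√(LC).
Step 2 — ω₀ = 1/√(0.02·1.58e-05) = 1779 rad/s.
Step 3 — f₀ = ω₀/(2π) = 283.1 Hz.
Step 4 — Series Q: Q = ω₀L/R = 1779·0.02/15.4 = 2.31.

(a) f₀ = 283.1 Hz  (b) Q = 2.31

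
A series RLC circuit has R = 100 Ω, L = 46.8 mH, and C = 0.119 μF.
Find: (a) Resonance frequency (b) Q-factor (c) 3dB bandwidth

Step 1 — Resonance condition Im(Z)=0 gives ω₀ = 1/√(LC).
Step 2 — ω₀ = 1/√(0.0468·1.19e-07) = 1.34e+04 rad/s.
Step 3 — f₀ = ω₀/(2π) = 2133 Hz.
Step 4 — Series Q: Q = ω₀L/R = 1.34e+04·0.0468/100 = 6.271.
Step 5 — 3dB bandwidth: Δω = ω₀/Q = 2137 rad/s; BW = Δω/(2π) = 340.1 Hz.

(a) f₀ = 2133 Hz  (b) Q = 6.271  (c) BW = 340.1 Hz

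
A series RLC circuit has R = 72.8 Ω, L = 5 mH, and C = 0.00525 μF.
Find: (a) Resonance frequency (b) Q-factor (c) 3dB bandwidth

Step 1 — Resonance: ω₀ = 1/√(LC) = 1/√(0.005·5.25e-09) = 1.952e+05 rad/s.
Step 2 — f₀ = ω₀/(2π) = 3.106e+04 Hz.
Step 3 — Series Q: Q = ω₀L/R = 1.952e+05·0.005/72.8 = 13.41.
Step 4 — Bandwidth: Δω = ω₀/Q = 1.456e+04 rad/s; BW = Δω/(2π) = 2317 Hz.

(a) f₀ = 3.106e+04 Hz  (b) Q = 13.41  (c) BW = 2317 Hz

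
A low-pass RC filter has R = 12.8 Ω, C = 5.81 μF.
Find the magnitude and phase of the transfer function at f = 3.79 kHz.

Step 1 — Angular frequency: ω = 2π·3790 = 2.381e+04 rad/s.
Step 2 — Transfer function: H(jω) = 1/(1 + jωRC).
Step 3 — Denominator: 1 + jωRC = 1 + j·2.381e+04·12.8·5.81e-06 = 1 + j1.771.
Step 4 — H = 0.2418 - j0.4282.
Step 5 — Magnitude: |H| = 0.4917 (-6.2 dB); phase: φ = -60.5°.

|H| = 0.4917 (-6.2 dB), φ = -60.5°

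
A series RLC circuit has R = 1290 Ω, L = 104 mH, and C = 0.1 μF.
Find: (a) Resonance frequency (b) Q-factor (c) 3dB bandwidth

Step 1 — Resonance: ω₀ = 1/√(LC) = 1/√(0.104·1e-07) = 9806 rad/s.
Step 2 — f₀ = ω₀/(2π) = 1561 Hz.
Step 3 — Series Q: Q = ω₀L/R = 9806·0.104/1290 = 0.7905.
Step 4 — Bandwidth: Δω = ω₀/Q = 1.24e+04 rad/s; BW = Δω/(2π) = 1974 Hz.

(a) f₀ = 1561 Hz  (b) Q = 0.7905  (c) BW = 1974 Hz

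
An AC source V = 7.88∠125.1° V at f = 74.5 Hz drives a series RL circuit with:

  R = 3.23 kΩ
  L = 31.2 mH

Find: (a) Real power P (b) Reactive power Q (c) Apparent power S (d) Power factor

Step 1 — Angular frequency: ω = 2π·f = 2π·74.5 = 468.1 rad/s.
Step 2 — Component impedances:
  R: Z = R = 3230 Ω
  L: Z = jωL = j·468.1·0.0312 = 0 + j14.6 Ω
Step 3 — Series combination: Z_total = R + L = 3230 + j14.6 Ω = 3230∠0.3° Ω.
Step 4 — Source phasor: V = 7.88∠125.1° V = -4.531 + j6.447 V.
Step 5 — Current: I = V / Z = -0.001394 + j0.002002 A = 0.00244∠124.8° A.
Step 6 — Complex power: S = V·I* = 0.01922 + j8.692e-05 VA.
Step 7 — Real power: P = Re(S) = 0.01922 W.
Step 8 — Reactive power: Q = Im(S) = 8.692e-05 VAR.
Step 9 — Apparent power: |S| = 0.01922 VA.
Step 10 — Power factor: PF = P/|S| = 1 (lagging).

(a) P = 0.01922 W  (b) Q = 8.692e-05 VAR  (c) S = 0.01922 VA  (d) PF = 1 (lagging)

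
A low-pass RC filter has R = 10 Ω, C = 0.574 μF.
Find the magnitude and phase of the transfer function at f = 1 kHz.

Step 1 — Angular frequency: ω = 2π·1000 = 6283 rad/s.
Step 2 — Transfer function: H(jω) = 1/(1 + jωRC).
Step 3 — Denominator: 1 + jωRC = 1 + j·6283·10·5.74e-07 = 1 + j0.03607.
Step 4 — H = 0.9987 - j0.03602.
Step 5 — Magnitude: |H| = 0.9994 (-0.0 dB); phase: φ = -2.1°.

|H| = 0.9994 (-0.0 dB), φ = -2.1°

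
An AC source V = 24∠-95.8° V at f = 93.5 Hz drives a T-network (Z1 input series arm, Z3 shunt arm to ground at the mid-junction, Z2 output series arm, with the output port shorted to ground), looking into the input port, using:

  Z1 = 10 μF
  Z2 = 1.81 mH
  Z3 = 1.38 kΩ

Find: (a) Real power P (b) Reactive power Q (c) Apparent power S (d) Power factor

Step 1 — Angular frequency: ω = 2π·f = 2π·93.5 = 587.5 rad/s.
Step 2 — Component impedances:
  Z1: Z = 1/(jωC) = -j/(ω·C) = 0 - j170.2 Ω
  Z2: Z = jωL = j·587.5·0.00181 = 0 + j1.063 Ω
  Z3: Z = R = 1380 Ω
Step 3 — With the output port shorted to ground, the output series arm Z2 runs from the junction to ground; the shunt arm Z3 also runs from the junction to ground. They appear in parallel: Z3 || Z2 = 0.0008193 + j1.063 Ω.
Step 4 — Series with input arm Z1: Z_in = Z1 + (Z3 || Z2) = 0.0008193 - j169.2 Ω = 169.2∠-90.0° Ω.
Step 5 — Source phasor: V = 24∠-95.8° V = -2.425 - j23.88 V.
Step 6 — Current: I = V / Z = 0.1412 - j0.01434 A = 0.1419∠-5.8° A.
Step 7 — Complex power: S = V·I* = 1.649e-05 - j3.405 VA.
Step 8 — Real power: P = Re(S) = 1.649e-05 W.
Step 9 — Reactive power: Q = Im(S) = -3.405 VAR.
Step 10 — Apparent power: |S| = 3.405 VA.
Step 11 — Power factor: PF = P/|S| = 4.844e-06 (leading).

(a) P = 1.649e-05 W  (b) Q = -3.405 VAR  (c) S = 3.405 VA  (d) PF = 4.844e-06 (leading)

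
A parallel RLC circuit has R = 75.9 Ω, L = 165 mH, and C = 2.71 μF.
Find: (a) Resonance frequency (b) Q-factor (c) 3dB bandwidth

Step 1 — Resonance: ω₀ = 1/√(LC) = 1/√(0.165·2.71e-06) = 1495 rad/s.
Step 2 — f₀ = ω₀/(2π) = 238 Hz.
Step 3 — Parallel Q: Q = R/(ω₀L) = 75.9/(1495·0.165) = 0.3076.
Step 4 — Bandwidth: Δω = ω₀/Q = 4862 rad/s; BW = Δω/(2π) = 773.8 Hz.

(a) f₀ = 238 Hz  (b) Q = 0.3076  (c) BW = 773.8 Hz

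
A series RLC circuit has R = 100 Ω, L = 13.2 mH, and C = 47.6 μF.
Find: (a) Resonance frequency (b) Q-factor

Step 1 — Resonance condition Im(Z)=0 gives ω₀ = 1/√(LC).
Step 2 — ω₀ = 1/√(0.0132·4.76e-05) = 1262 rad/s.
Step 3 — f₀ = ω₀/(2π) = 200.8 Hz.
Step 4 — Series Q: Q = ω₀L/R = 1262·0.0132/100 = 0.1665.

(a) f₀ = 200.8 Hz  (b) Q = 0.1665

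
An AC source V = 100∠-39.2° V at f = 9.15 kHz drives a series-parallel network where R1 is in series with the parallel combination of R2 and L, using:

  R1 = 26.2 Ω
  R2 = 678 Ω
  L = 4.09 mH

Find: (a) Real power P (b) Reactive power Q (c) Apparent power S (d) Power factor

Step 1 — Angular frequency: ω = 2π·f = 2π·9150 = 5.749e+04 rad/s.
Step 2 — Component impedances:
  R1: Z = R = 26.2 Ω
  R2: Z = R = 678 Ω
  L: Z = jωL = j·5.749e+04·0.00409 = 0 + j235.1 Ω
Step 3 — Parallel branch: R2 || L = 1/(1/R2 + 1/L) = 72.79 + j209.9 Ω.
Step 4 — Series with R1: Z_total = R1 + (R2 || L) = 98.99 + j209.9 Ω = 232.1∠64.7° Ω.
Step 5 — Source phasor: V = 100∠-39.2° V = 77.49 - j63.2 V.
Step 6 — Current: I = V / Z = -0.1039 - j0.4182 A = 0.4309∠-103.9° A.
Step 7 — Complex power: S = V·I* = 18.38 + j38.97 VA.
Step 8 — Real power: P = Re(S) = 18.38 W.
Step 9 — Reactive power: Q = Im(S) = 38.97 VAR.
Step 10 — Apparent power: |S| = 43.09 VA.
Step 11 — Power factor: PF = P/|S| = 0.4266 (lagging).

(a) P = 18.38 W  (b) Q = 38.97 VAR  (c) S = 43.09 VA  (d) PF = 0.4266 (lagging)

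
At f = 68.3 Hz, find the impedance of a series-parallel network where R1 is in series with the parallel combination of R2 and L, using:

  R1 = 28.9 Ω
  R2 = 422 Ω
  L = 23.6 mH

Step 1 — Angular frequency: ω = 2π·f = 2π·68.3 = 429.1 rad/s.
Step 2 — Component impedances:
  R1: Z = R = 28.9 Ω
  R2: Z = R = 422 Ω
  L: Z = jωL = j·429.1·0.0236 = 0 + j10.13 Ω
Step 3 — Parallel branch: R2 || L = 1/(1/R2 + 1/L) = 0.2429 + j10.12 Ω.
Step 4 — Series with R1: Z_total = R1 + (R2 || L) = 29.14 + j10.12 Ω = 30.85∠19.2° Ω.

Z = 29.14 + j10.12 Ω = 30.85∠19.2° Ω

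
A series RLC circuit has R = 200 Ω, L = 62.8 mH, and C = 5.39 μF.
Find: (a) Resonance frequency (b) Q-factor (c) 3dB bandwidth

Step 1 — Resonance: ω₀ = 1/√(LC) = 1/√(0.0628·5.39e-06) = 1719 rad/s.
Step 2 — f₀ = ω₀/(2π) = 273.6 Hz.
Step 3 — Series Q: Q = ω₀L/R = 1719·0.0628/200 = 0.5397.
Step 4 — Bandwidth: Δω = ω₀/Q = 3185 rad/s; BW = Δω/(2π) = 506.9 Hz.

(a) f₀ = 273.6 Hz  (b) Q = 0.5397  (c) BW = 506.9 Hz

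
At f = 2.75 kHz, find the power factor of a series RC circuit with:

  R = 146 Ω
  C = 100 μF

Step 1 — Angular frequency: ω = 2π·f = 2π·2750 = 1.728e+04 rad/s.
Step 2 — Component impedances:
  R: Z = R = 146 Ω
  C: Z = 1/(jωC) = -j/(ω·C) = 0 - j0.5787 Ω
Step 3 — Series combination: Z_total = R + C = 146 - j0.5787 Ω = 146∠-0.2° Ω.
Step 4 — Power factor: PF = cos(φ) = Re(Z)/|Z| = 146/146 = 1.
Step 5 — Type: Im(Z) = -0.5787 ⇒ leading (phase φ = -0.2°).

PF = 1 (leading, φ = -0.2°)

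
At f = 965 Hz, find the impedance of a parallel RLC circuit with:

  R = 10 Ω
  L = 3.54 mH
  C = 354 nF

Step 1 — Angular frequency: ω = 2π·f = 2π·965 = 6063 rad/s.
Step 2 — Component impedances:
  R: Z = R = 10 Ω
  L: Z = jωL = j·6063·0.00354 = 0 + j21.46 Ω
  C: Z = 1/(jωC) = -j/(ω·C) = 0 - j465.9 Ω
Step 3 — Parallel combination: 1/Z_total = 1/R + 1/L + 1/C; Z_total = 8.351 + j3.711 Ω = 9.138∠24.0° Ω.

Z = 8.351 + j3.711 Ω = 9.138∠24.0° Ω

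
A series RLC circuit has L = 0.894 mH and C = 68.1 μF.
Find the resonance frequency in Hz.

Step 1 — Resonance condition Im(Z)=0 gives ω₀ = 1/√(LC).
Step 2 — ω₀ = 1/√(0.000894·6.81e-05) = 4053 rad/s.
Step 3 — f₀ = ω₀/(2π) = 645 Hz.

f₀ = 645 Hz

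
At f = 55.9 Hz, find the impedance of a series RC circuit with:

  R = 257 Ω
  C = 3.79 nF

Step 1 — Angular frequency: ω = 2π·f = 2π·55.9 = 351.2 rad/s.
Step 2 — Component impedances:
  R: Z = R = 257 Ω
  C: Z = 1/(jωC) = -j/(ω·C) = 0 - j7.512e+05 Ω
Step 3 — Series combination: Z_total = R + C = 257 - j7.512e+05 Ω = 7.512e+05∠-90.0° Ω.

Z = 257 - j7.512e+05 Ω = 7.512e+05∠-90.0° Ω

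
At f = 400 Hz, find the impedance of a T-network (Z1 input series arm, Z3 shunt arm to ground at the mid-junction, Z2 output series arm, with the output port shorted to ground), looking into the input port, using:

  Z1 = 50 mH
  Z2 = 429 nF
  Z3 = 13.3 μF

Step 1 — Angular frequency: ω = 2π·f = 2π·400 = 2513 rad/s.
Step 2 — Component impedances:
  Z1: Z = jωL = j·2513·0.05 = 0 + j125.7 Ω
  Z2: Z = 1/(jωC) = -j/(ω·C) = 0 - j927.5 Ω
  Z3: Z = 1/(jωC) = -j/(ω·C) = 0 - j29.92 Ω
Step 3 — With the output port shorted to ground, the output series arm Z2 runs from the junction to ground; the shunt arm Z3 also runs from the junction to ground. They appear in parallel: Z3 || Z2 = 0 - j28.98 Ω.
Step 4 — Series with input arm Z1: Z_in = Z1 + (Z3 || Z2) = 0 + j96.68 Ω = 96.68∠90.0° Ω.

Z = 0 + j96.68 Ω = 96.68∠90.0° Ω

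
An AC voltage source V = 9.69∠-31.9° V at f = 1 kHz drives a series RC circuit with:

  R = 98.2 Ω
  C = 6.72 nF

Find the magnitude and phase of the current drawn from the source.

Step 1 — Angular frequency: ω = 2π·f = 2π·1000 = 6283 rad/s.
Step 2 — Component impedances:
  R: Z = R = 98.2 Ω
  C: Z = 1/(jωC) = -j/(ω·C) = 0 - j2.368e+04 Ω
Step 3 — Series combination: Z_total = R + C = 98.2 - j2.368e+04 Ω = 2.368e+04∠-89.8° Ω.
Step 4 — Source phasor: V = 9.69∠-31.9° V = 8.227 - j5.121 V.
Step 5 — Ohm's law: I = V / Z_total = (8.227 - j5.121) / (98.2 - j2.368e+04) = 0.0002176 + j0.0003464 A.
Step 6 — Convert to polar: |I| = 0.0004091 A, ∠I = 57.9°.

I = 0.0004091∠57.9° A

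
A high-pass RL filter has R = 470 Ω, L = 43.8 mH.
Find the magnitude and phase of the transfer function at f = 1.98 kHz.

Step 1 — Angular frequency: ω = 2π·1980 = 1.244e+04 rad/s.
Step 2 — Transfer function: H(jω) = jωL/(R + jωL).
Step 3 — Numerator jωL = j·544.9; denominator R + jωL = 470 + j544.9.
Step 4 — H = 0.5734 + j0.4946.
Step 5 — Magnitude: |H| = 0.7572 (-2.4 dB); phase: φ = 40.8°.

|H| = 0.7572 (-2.4 dB), φ = 40.8°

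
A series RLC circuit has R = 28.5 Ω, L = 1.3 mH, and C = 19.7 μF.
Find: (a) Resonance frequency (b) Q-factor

Step 1 — Resonance condition Im(Z)=0 gives ω₀ = 1/√(LC).
Step 2 — ω₀ = 1/√(0.0013·1.97e-05) = 6249 rad/s.
Step 3 — f₀ = ω₀/(2π) = 994.5 Hz.
Step 4 — Series Q: Q = ω₀L/R = 6249·0.0013/28.5 = 0.285.

(a) f₀ = 994.5 Hz  (b) Q = 0.285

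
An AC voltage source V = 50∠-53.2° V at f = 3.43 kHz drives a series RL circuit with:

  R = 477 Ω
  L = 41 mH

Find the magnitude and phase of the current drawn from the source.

Step 1 — Angular frequency: ω = 2π·f = 2π·3430 = 2.155e+04 rad/s.
Step 2 — Component impedances:
  R: Z = R = 477 Ω
  L: Z = jωL = j·2.155e+04·0.041 = 0 + j883.6 Ω
Step 3 — Series combination: Z_total = R + L = 477 + j883.6 Ω = 1004∠61.6° Ω.
Step 4 — Source phasor: V = 50∠-53.2° V = 29.95 - j40.04 V.
Step 5 — Ohm's law: I = V / Z_total = (29.95 - j40.04) / (477 + j883.6) = -0.02092 - j0.04519 A.
Step 6 — Convert to polar: |I| = 0.04979 A, ∠I = -114.8°.

I = 0.04979∠-114.8° A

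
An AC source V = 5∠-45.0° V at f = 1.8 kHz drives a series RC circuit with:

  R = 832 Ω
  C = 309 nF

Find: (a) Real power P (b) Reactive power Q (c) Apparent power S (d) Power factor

Step 1 — Angular frequency: ω = 2π·f = 2π·1800 = 1.131e+04 rad/s.
Step 2 — Component impedances:
  R: Z = R = 832 Ω
  C: Z = 1/(jωC) = -j/(ω·C) = 0 - j286.1 Ω
Step 3 — Series combination: Z_total = R + C = 832 - j286.1 Ω = 879.8∠-19.0° Ω.
Step 4 — Source phasor: V = 5∠-45.0° V = 3.536 - j3.536 V.
Step 5 — Current: I = V / Z = 0.005107 - j0.002493 A = 0.005683∠-26.0° A.
Step 6 — Complex power: S = V·I* = 0.02687 - j0.009241 VA.
Step 7 — Real power: P = Re(S) = 0.02687 W.
Step 8 — Reactive power: Q = Im(S) = -0.009241 VAR.
Step 9 — Apparent power: |S| = 0.02841 VA.
Step 10 — Power factor: PF = P/|S| = 0.9456 (leading).

(a) P = 0.02687 W  (b) Q = -0.009241 VAR  (c) S = 0.02841 VA  (d) PF = 0.9456 (leading)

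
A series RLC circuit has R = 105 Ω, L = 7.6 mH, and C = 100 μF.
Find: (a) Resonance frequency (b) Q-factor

Step 1 — Resonance condition Im(Z)=0 gives ω₀ = 1/√(LC).
Step 2 — ω₀ = 1/√(0.0076·0.0001) = 1147 rad/s.
Step 3 — f₀ = ω₀/(2π) = 182.6 Hz.
Step 4 — Series Q: Q = ω₀L/R = 1147·0.0076/105 = 0.08303.

(a) f₀ = 182.6 Hz  (b) Q = 0.08303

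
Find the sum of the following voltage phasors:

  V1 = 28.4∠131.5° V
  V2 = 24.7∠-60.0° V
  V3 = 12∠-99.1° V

Step 1 — Convert each phasor to rectangular form:
  V1 = 28.4·(cos(131.5°) + j·sin(131.5°)) = -18.82 + j21.27 V
  V2 = 24.7·(cos(-60.0°) + j·sin(-60.0°)) = 12.35 - j21.39 V
  V3 = 12·(cos(-99.1°) + j·sin(-99.1°)) = -1.898 - j11.85 V
Step 2 — Sum components: V_total = -8.366 - j11.97 V.
Step 3 — Convert to polar: |V_total| = 14.6 V, ∠V_total = -125.0°.

V_total = 14.6∠-125.0° V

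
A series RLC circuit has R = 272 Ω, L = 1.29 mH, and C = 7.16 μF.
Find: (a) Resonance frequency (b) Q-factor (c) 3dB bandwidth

Step 1 — Resonance: ω₀ = 1/√(LC) = 1/√(0.00129·7.16e-06) = 1.041e+04 rad/s.
Step 2 — f₀ = ω₀/(2π) = 1656 Hz.
Step 3 — Series Q: Q = ω₀L/R = 1.041e+04·0.00129/272 = 0.04935.
Step 4 — Bandwidth: Δω = ω₀/Q = 2.109e+05 rad/s; BW = Δω/(2π) = 3.356e+04 Hz.

(a) f₀ = 1656 Hz  (b) Q = 0.04935  (c) BW = 3.356e+04 Hz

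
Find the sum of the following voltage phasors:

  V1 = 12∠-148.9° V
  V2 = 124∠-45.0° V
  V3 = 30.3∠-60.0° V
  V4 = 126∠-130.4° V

Step 1 — Convert each phasor to rectangular form:
  V1 = 12·(cos(-148.9°) + j·sin(-148.9°)) = -10.28 - j6.198 V
  V2 = 124·(cos(-45.0°) + j·sin(-45.0°)) = 87.68 - j87.68 V
  V3 = 30.3·(cos(-60.0°) + j·sin(-60.0°)) = 15.15 - j26.24 V
  V4 = 126·(cos(-130.4°) + j·sin(-130.4°)) = -81.66 - j95.95 V
Step 2 — Sum components: V_total = 10.89 - j216.1 V.
Step 3 — Convert to polar: |V_total| = 216.3 V, ∠V_total = -87.1°.

V_total = 216.3∠-87.1° V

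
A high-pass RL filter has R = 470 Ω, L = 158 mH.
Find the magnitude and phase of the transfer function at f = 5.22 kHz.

Step 1 — Angular frequency: ω = 2π·5220 = 3.28e+04 rad/s.
Step 2 — Transfer function: H(jω) = jωL/(R + jωL).
Step 3 — Numerator jωL = j·5182; denominator R + jωL = 470 + j5182.
Step 4 — H = 0.9918 + j0.08996.
Step 5 — Magnitude: |H| = 0.9959 (-0.0 dB); phase: φ = 5.2°.

|H| = 0.9959 (-0.0 dB), φ = 5.2°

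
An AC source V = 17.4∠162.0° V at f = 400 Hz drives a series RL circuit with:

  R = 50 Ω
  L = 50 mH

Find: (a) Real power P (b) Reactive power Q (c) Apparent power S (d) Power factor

Step 1 — Angular frequency: ω = 2π·f = 2π·400 = 2513 rad/s.
Step 2 — Component impedances:
  R: Z = R = 50 Ω
  L: Z = jωL = j·2513·0.05 = 0 + j125.7 Ω
Step 3 — Series combination: Z_total = R + L = 50 + j125.7 Ω = 135.2∠68.3° Ω.
Step 4 — Source phasor: V = 17.4∠162.0° V = -16.55 + j5.377 V.
Step 5 — Current: I = V / Z = -0.008296 + j0.1284 A = 0.1287∠93.7° A.
Step 6 — Complex power: S = V·I* = 0.8276 + j2.08 VA.
Step 7 — Real power: P = Re(S) = 0.8276 W.
Step 8 — Reactive power: Q = Im(S) = 2.08 VAR.
Step 9 — Apparent power: |S| = 2.239 VA.
Step 10 — Power factor: PF = P/|S| = 0.3697 (lagging).

(a) P = 0.8276 W  (b) Q = 2.08 VAR  (c) S = 2.239 VA  (d) PF = 0.3697 (lagging)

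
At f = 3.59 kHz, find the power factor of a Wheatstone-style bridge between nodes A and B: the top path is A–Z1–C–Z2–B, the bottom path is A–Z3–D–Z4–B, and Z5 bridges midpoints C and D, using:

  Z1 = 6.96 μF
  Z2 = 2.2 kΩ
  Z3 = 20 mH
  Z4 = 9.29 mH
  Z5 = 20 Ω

Step 1 — Angular frequency: ω = 2π·f = 2π·3590 = 2.256e+04 rad/s.
Step 2 — Component impedances:
  Z1: Z = 1/(jωC) = -j/(ω·C) = 0 - j6.37 Ω
  Z2: Z = R = 2200 Ω
  Z3: Z = jωL = j·2.256e+04·0.02 = 0 + j451.1 Ω
  Z4: Z = jωL = j·2.256e+04·0.00929 = 0 + j209.6 Ω
  Z5: Z = R = 20 Ω
Step 3 — Bridge requires nodal analysis (the Z5 bridge couples midpoints C and D, so the two paths cannot be reduced to a simple series/parallel combination). Setting node B to ground and injecting 1 A at node A, the 3-node admittance system at A, C, D solves to V_A = Z_AB = 39.77 + j198.4 Ω = 202.3∠78.7° Ω.
Step 4 — Power factor: PF = cos(φ) = Re(Z)/|Z| = 39.77/202.3 = 0.1966.
Step 5 — Type: Im(Z) = 198.4 ⇒ lagging (phase φ = 78.7°).

PF = 0.1966 (lagging, φ = 78.7°)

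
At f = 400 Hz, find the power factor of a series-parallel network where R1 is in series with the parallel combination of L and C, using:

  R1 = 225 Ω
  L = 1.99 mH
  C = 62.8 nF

Step 1 — Angular frequency: ω = 2π·f = 2π·400 = 2513 rad/s.
Step 2 — Component impedances:
  R1: Z = R = 225 Ω
  L: Z = jωL = j·2513·0.00199 = 0 + j5.001 Ω
  C: Z = 1/(jωC) = -j/(ω·C) = 0 - j6336 Ω
Step 3 — Parallel branch: L || C = 1/(1/L + 1/C) = 0 + j5.005 Ω.
Step 4 — Series with R1: Z_total = R1 + (L || C) = 225 + j5.005 Ω = 225.1∠1.3° Ω.
Step 5 — Power factor: PF = cos(φ) = Re(Z)/|Z| = 225/225.056 = 0.9998.
Step 6 — Type: Im(Z) = 5.005 ⇒ lagging (phase φ = 1.3°).

PF = 0.9998 (lagging, φ = 1.3°)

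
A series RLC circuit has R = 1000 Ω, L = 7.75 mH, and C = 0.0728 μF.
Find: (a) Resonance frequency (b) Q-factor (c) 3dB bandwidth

Step 1 — Resonance: ω₀ = 1/√(LC) = 1/√(0.00775·7.28e-08) = 4.21e+04 rad/s.
Step 2 — f₀ = ω₀/(2π) = 6700 Hz.
Step 3 — Series Q: Q = ω₀L/R = 4.21e+04·0.00775/1000 = 0.3263.
Step 4 — Bandwidth: Δω = ω₀/Q = 1.29e+05 rad/s; BW = Δω/(2π) = 2.054e+04 Hz.

(a) f₀ = 6700 Hz  (b) Q = 0.3263  (c) BW = 2.054e+04 Hz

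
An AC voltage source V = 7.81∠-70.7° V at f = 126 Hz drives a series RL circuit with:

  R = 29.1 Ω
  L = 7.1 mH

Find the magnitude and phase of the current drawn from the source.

Step 1 — Angular frequency: ω = 2π·f = 2π·126 = 791.7 rad/s.
Step 2 — Component impedances:
  R: Z = R = 29.1 Ω
  L: Z = jωL = j·791.7·0.0071 = 0 + j5.621 Ω
Step 3 — Series combination: Z_total = R + L = 29.1 + j5.621 Ω = 29.64∠10.9° Ω.
Step 4 — Source phasor: V = 7.81∠-70.7° V = 2.581 - j7.371 V.
Step 5 — Ohm's law: I = V / Z_total = (2.581 - j7.371) / (29.1 + j5.621) = 0.03835 - j0.2607 A.
Step 6 — Convert to polar: |I| = 0.2635 A, ∠I = -81.6°.

I = 0.2635∠-81.6° A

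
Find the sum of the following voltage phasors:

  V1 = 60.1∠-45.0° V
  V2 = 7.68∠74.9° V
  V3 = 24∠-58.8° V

Step 1 — Convert each phasor to rectangular form:
  V1 = 60.1·(cos(-45.0°) + j·sin(-45.0°)) = 42.5 - j42.5 V
  V2 = 7.68·(cos(74.9°) + j·sin(74.9°)) = 2.001 + j7.415 V
  V3 = 24·(cos(-58.8°) + j·sin(-58.8°)) = 12.43 - j20.53 V
Step 2 — Sum components: V_total = 56.93 - j55.61 V.
Step 3 — Convert to polar: |V_total| = 79.58 V, ∠V_total = -44.3°.

V_total = 79.58∠-44.3° V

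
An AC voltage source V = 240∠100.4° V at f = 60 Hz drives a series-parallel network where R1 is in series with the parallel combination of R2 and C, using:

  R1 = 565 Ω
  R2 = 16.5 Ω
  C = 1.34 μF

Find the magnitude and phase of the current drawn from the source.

Step 1 — Angular frequency: ω = 2π·f = 2π·60 = 377 rad/s.
Step 2 — Component impedances:
  R1: Z = R = 565 Ω
  R2: Z = R = 16.5 Ω
  C: Z = 1/(jωC) = -j/(ω·C) = 0 - j1980 Ω
Step 3 — Parallel branch: R2 || C = 1/(1/R2 + 1/C) = 16.5 - j0.1375 Ω.
Step 4 — Series with R1: Z_total = R1 + (R2 || C) = 581.5 - j0.1375 Ω = 581.5∠-0.0° Ω.
Step 5 — Source phasor: V = 240∠100.4° V = -43.32 + j236.1 V.
Step 6 — Ohm's law: I = V / Z_total = (-43.32 + j236.1) / (581.5 - j0.1375) = -0.0746 + j0.4059 A.
Step 7 — Convert to polar: |I| = 0.4127 A, ∠I = 100.4°.

I = 0.4127∠100.4° A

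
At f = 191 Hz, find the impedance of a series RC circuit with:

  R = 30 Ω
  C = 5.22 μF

Step 1 — Angular frequency: ω = 2π·f = 2π·191 = 1200 rad/s.
Step 2 — Component impedances:
  R: Z = R = 30 Ω
  C: Z = 1/(jωC) = -j/(ω·C) = 0 - j159.6 Ω
Step 3 — Series combination: Z_total = R + C = 30 - j159.6 Ω = 162.4∠-79.4° Ω.

Z = 30 - j159.6 Ω = 162.4∠-79.4° Ω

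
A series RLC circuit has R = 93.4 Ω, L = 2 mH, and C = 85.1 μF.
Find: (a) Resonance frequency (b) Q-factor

Step 1 — Resonance condition Im(Z)=0 gives ω₀ = 1/√(LC).
Step 2 — ω₀ = 1/√(0.002·8.51e-05) = 2424 rad/s.
Step 3 — f₀ = ω₀/(2π) = 385.8 Hz.
Step 4 — Series Q: Q = ω₀L/R = 2424·0.002/93.4 = 0.0519.

(a) f₀ = 385.8 Hz  (b) Q = 0.0519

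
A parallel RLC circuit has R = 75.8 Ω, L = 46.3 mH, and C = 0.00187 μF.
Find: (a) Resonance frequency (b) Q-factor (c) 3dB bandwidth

Step 1 — Resonance: ω₀ = 1/√(LC) = 1/√(0.0463·1.87e-09) = 1.075e+05 rad/s.
Step 2 — f₀ = ω₀/(2π) = 1.71e+04 Hz.
Step 3 — Parallel Q: Q = R/(ω₀L) = 75.8/(1.075e+05·0.0463) = 0.01523.
Step 4 — Bandwidth: Δω = ω₀/Q = 7.055e+06 rad/s; BW = Δω/(2π) = 1.123e+06 Hz.

(a) f₀ = 1.71e+04 Hz  (b) Q = 0.01523  (c) BW = 1.123e+06 Hz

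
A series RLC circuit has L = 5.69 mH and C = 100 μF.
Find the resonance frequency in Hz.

Step 1 — Resonance condition Im(Z)=0 gives ω₀ = 1/√(LC).
Step 2 — ω₀ = 1/√(0.00569·0.0001) = 1326 rad/s.
Step 3 — f₀ = ω₀/(2π) = 211 Hz.

f₀ = 211 Hz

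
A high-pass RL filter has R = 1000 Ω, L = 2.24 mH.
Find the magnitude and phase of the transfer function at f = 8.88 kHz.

Step 1 — Angular frequency: ω = 2π·8880 = 5.579e+04 rad/s.
Step 2 — Transfer function: H(jω) = jωL/(R + jωL).
Step 3 — Numerator jωL = j·125; denominator R + jωL = 1000 + j125.
Step 4 — H = 0.01538 + j0.1231.
Step 5 — Magnitude: |H| = 0.124 (-18.1 dB); phase: φ = 82.9°.

|H| = 0.124 (-18.1 dB), φ = 82.9°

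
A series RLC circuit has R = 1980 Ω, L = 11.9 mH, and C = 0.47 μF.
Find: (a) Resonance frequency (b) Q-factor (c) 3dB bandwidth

Step 1 — Resonance: ω₀ = 1/√(LC) = 1/√(0.0119·4.7e-07) = 1.337e+04 rad/s.
Step 2 — f₀ = ω₀/(2π) = 2128 Hz.
Step 3 — Series Q: Q = ω₀L/R = 1.337e+04·0.0119/1980 = 0.08036.
Step 4 — Bandwidth: Δω = ω₀/Q = 1.664e+05 rad/s; BW = Δω/(2π) = 2.648e+04 Hz.

(a) f₀ = 2128 Hz  (b) Q = 0.08036  (c) BW = 2.648e+04 Hz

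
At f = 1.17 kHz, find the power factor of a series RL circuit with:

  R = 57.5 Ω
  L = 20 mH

Step 1 — Angular frequency: ω = 2π·f = 2π·1170 = 7351 rad/s.
Step 2 — Component impedances:
  R: Z = R = 57.5 Ω
  L: Z = jωL = j·7351·0.02 = 0 + j147 Ω
Step 3 — Series combination: Z_total = R + L = 57.5 + j147 Ω = 157.9∠68.6° Ω.
Step 4 — Power factor: PF = cos(φ) = Re(Z)/|Z| = 57.5/157.9 = 0.3642.
Step 5 — Type: Im(Z) = 147 ⇒ lagging (phase φ = 68.6°).

PF = 0.3642 (lagging, φ = 68.6°)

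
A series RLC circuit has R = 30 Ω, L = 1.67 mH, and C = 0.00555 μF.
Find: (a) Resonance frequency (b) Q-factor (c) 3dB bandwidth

Step 1 — Resonance condition Im(Z)=0 gives ω₀ = 1/√(LC).
Step 2 — ω₀ = 1/√(0.00167·5.55e-09) = 3.285e+05 rad/s.
Step 3 — f₀ = ω₀/(2π) = 5.228e+04 Hz.
Step 4 — Series Q: Q = ω₀L/R = 3.285e+05·0.00167/30 = 18.28.
Step 5 — 3dB bandwidth: Δω = ω₀/Q = 1.796e+04 rad/s; BW = Δω/(2π) = 2859 Hz.

(a) f₀ = 5.228e+04 Hz  (b) Q = 18.28  (c) BW = 2859 Hz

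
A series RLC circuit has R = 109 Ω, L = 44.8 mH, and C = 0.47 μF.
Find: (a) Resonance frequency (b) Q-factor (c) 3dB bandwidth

Step 1 — Resonance: ω₀ = 1/√(LC) = 1/√(0.0448·4.7e-07) = 6891 rad/s.
Step 2 — f₀ = ω₀/(2π) = 1097 Hz.
Step 3 — Series Q: Q = ω₀L/R = 6891·0.0448/109 = 2.832.
Step 4 — Bandwidth: Δω = ω₀/Q = 2433 rad/s; BW = Δω/(2π) = 387.2 Hz.

(a) f₀ = 1097 Hz  (b) Q = 2.832  (c) BW = 387.2 Hz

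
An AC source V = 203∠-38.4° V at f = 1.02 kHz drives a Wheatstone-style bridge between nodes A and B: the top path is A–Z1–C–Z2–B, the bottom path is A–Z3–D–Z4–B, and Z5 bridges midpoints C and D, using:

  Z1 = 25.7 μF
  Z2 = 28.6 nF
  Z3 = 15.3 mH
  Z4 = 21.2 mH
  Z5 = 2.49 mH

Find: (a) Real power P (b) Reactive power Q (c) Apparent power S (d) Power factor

Step 1 — Angular frequency: ω = 2π·f = 2π·1020 = 6409 rad/s.
Step 2 — Component impedances:
  Z1: Z = 1/(jωC) = -j/(ω·C) = 0 - j6.071 Ω
  Z2: Z = 1/(jωC) = -j/(ω·C) = 0 - j5456 Ω
  Z3: Z = jωL = j·6409·0.0153 = 0 + j98.06 Ω
  Z4: Z = jωL = j·6409·0.0212 = 0 + j135.9 Ω
  Z5: Z = jωL = j·6409·0.00249 = 0 + j15.96 Ω
Step 3 — Bridge requires nodal analysis (the Z5 bridge couples midpoints C and D, so the two paths cannot be reduced to a simple series/parallel combination). Setting node B to ground and injecting 1 A at node A, the 3-node admittance system at A, C, D solves to V_A = Z_AB = 0 + j149.1 Ω = 149.1∠90.0° Ω.
Step 4 — Source phasor: V = 203∠-38.4° V = 159.1 - j126.1 V.
Step 5 — Current: I = V / Z = -0.8456 - j1.067 A = 1.361∠-128.4° A.
Step 6 — Complex power: S = V·I* = 0 + j276.4 VA.
Step 7 — Real power: P = Re(S) = 0 W.
Step 8 — Reactive power: Q = Im(S) = 276.4 VAR.
Step 9 — Apparent power: |S| = 276.4 VA.
Step 10 — Power factor: PF = P/|S| = 0 (lagging).

(a) P = 0 W  (b) Q = 276.4 VAR  (c) S = 276.4 VA  (d) PF = 0 (lagging)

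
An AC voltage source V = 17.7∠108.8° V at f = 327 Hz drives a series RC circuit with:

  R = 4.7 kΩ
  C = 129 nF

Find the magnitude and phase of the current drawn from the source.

Step 1 — Angular frequency: ω = 2π·f = 2π·327 = 2055 rad/s.
Step 2 — Component impedances:
  R: Z = R = 4700 Ω
  C: Z = 1/(jωC) = -j/(ω·C) = 0 - j3773 Ω
Step 3 — Series combination: Z_total = R + C = 4700 - j3773 Ω = 6027∠-38.8° Ω.
Step 4 — Source phasor: V = 17.7∠108.8° V = -5.704 + j16.76 V.
Step 5 — Ohm's law: I = V / Z_total = (-5.704 + j16.76) / (4700 - j3773) = -0.002478 + j0.001575 A.
Step 6 — Convert to polar: |I| = 0.002937 A, ∠I = 147.6°.

I = 0.002937∠147.6° A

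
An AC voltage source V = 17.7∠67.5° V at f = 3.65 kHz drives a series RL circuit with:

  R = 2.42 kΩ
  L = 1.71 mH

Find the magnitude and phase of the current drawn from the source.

Step 1 — Angular frequency: ω = 2π·f = 2π·3650 = 2.293e+04 rad/s.
Step 2 — Component impedances:
  R: Z = R = 2420 Ω
  L: Z = jωL = j·2.293e+04·0.00171 = 0 + j39.22 Ω
Step 3 — Series combination: Z_total = R + L = 2420 + j39.22 Ω = 2420∠0.9° Ω.
Step 4 — Source phasor: V = 17.7∠67.5° V = 6.773 + j16.35 V.
Step 5 — Ohm's law: I = V / Z_total = (6.773 + j16.35) / (2420 + j39.22) = 0.002908 + j0.00671 A.
Step 6 — Convert to polar: |I| = 0.007313 A, ∠I = 66.6°.

I = 0.007313∠66.6° A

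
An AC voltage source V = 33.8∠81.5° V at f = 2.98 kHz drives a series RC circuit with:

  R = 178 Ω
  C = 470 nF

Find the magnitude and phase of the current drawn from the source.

Step 1 — Angular frequency: ω = 2π·f = 2π·2980 = 1.872e+04 rad/s.
Step 2 — Component impedances:
  R: Z = R = 178 Ω
  C: Z = 1/(jωC) = -j/(ω·C) = 0 - j113.6 Ω
Step 3 — Series combination: Z_total = R + C = 178 - j113.6 Ω = 211.2∠-32.6° Ω.
Step 4 — Source phasor: V = 33.8∠81.5° V = 4.996 + j33.43 V.
Step 5 — Ohm's law: I = V / Z_total = (4.996 + j33.43) / (178 - j113.6) = -0.06524 + j0.1462 A.
Step 6 — Convert to polar: |I| = 0.1601 A, ∠I = 114.1°.

I = 0.1601∠114.1° A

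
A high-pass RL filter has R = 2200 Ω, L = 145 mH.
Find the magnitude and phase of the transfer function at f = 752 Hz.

Step 1 — Angular frequency: ω = 2π·752 = 4725 rad/s.
Step 2 — Transfer function: H(jω) = jωL/(R + jωL).
Step 3 — Numerator jωL = j·685.1; denominator R + jωL = 2200 + j685.1.
Step 4 — H = 0.08841 + j0.2839.
Step 5 — Magnitude: |H| = 0.2973 (-10.5 dB); phase: φ = 72.7°.

|H| = 0.2973 (-10.5 dB), φ = 72.7°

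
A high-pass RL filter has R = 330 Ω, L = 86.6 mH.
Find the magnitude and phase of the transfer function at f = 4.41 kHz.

Step 1 — Angular frequency: ω = 2π·4410 = 2.771e+04 rad/s.
Step 2 — Transfer function: H(jω) = jωL/(R + jωL).
Step 3 — Numerator jωL = j·2400; denominator R + jωL = 330 + j2400.
Step 4 — H = 0.9814 + j0.135.
Step 5 — Magnitude: |H| = 0.9907 (-0.1 dB); phase: φ = 7.8°.

|H| = 0.9907 (-0.1 dB), φ = 7.8°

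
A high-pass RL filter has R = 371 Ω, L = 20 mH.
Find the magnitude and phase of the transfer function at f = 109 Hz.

Step 1 — Angular frequency: ω = 2π·109 = 684.9 rad/s.
Step 2 — Transfer function: H(jω) = jωL/(R + jωL).
Step 3 — Numerator jωL = j·13.7; denominator R + jωL = 371 + j13.7.
Step 4 — H = 0.001361 + j0.03687.
Step 5 — Magnitude: |H| = 0.03689 (-28.7 dB); phase: φ = 87.9°.

|H| = 0.03689 (-28.7 dB), φ = 87.9°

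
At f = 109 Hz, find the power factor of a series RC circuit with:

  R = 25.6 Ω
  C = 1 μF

Step 1 — Angular frequency: ω = 2π·f = 2π·109 = 684.9 rad/s.
Step 2 — Component impedances:
  R: Z = R = 25.6 Ω
  C: Z = 1/(jωC) = -j/(ω·C) = 0 - j1460 Ω
Step 3 — Series combination: Z_total = R + C = 25.6 - j1460 Ω = 1460∠-89.0° Ω.
Step 4 — Power factor: PF = cos(φ) = Re(Z)/|Z| = 25.6/1460 = 0.01753.
Step 5 — Type: Im(Z) = -1460 ⇒ leading (phase φ = -89.0°).

PF = 0.01753 (leading, φ = -89.0°)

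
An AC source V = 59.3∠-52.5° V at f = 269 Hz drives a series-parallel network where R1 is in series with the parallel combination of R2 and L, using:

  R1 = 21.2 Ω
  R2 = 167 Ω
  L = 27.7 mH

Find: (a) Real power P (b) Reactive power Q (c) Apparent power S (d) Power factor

Step 1 — Angular frequency: ω = 2π·f = 2π·269 = 1690 rad/s.
Step 2 — Component impedances:
  R1: Z = R = 21.2 Ω
  R2: Z = R = 167 Ω
  L: Z = jωL = j·1690·0.0277 = 0 + j46.82 Ω
Step 3 — Parallel branch: R2 || L = 1/(1/R2 + 1/L) = 12.17 + j43.41 Ω.
Step 4 — Series with R1: Z_total = R1 + (R2 || L) = 33.37 + j43.41 Ω = 54.75∠52.4° Ω.
Step 5 — Source phasor: V = 59.3∠-52.5° V = 36.1 - j47.05 V.
Step 6 — Current: I = V / Z = -0.2794 - j1.046 A = 1.083∠-104.9° A.
Step 7 — Complex power: S = V·I* = 39.15 + j50.92 VA.
Step 8 — Real power: P = Re(S) = 39.15 W.
Step 9 — Reactive power: Q = Im(S) = 50.92 VAR.
Step 10 — Apparent power: |S| = 64.23 VA.
Step 11 — Power factor: PF = P/|S| = 0.6095 (lagging).

(a) P = 39.15 W  (b) Q = 50.92 VAR  (c) S = 64.23 VA  (d) PF = 0.6095 (lagging)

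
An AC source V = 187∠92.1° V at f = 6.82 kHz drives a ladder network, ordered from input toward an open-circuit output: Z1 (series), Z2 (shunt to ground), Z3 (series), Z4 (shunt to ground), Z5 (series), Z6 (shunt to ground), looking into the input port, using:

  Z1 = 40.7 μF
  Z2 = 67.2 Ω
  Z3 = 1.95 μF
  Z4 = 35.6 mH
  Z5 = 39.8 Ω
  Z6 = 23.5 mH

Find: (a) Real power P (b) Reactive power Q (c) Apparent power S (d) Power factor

Step 1 — Angular frequency: ω = 2π·f = 2π·6820 = 4.285e+04 rad/s.
Step 2 — Component impedances:
  Z1: Z = 1/(jωC) = -j/(ω·C) = 0 - j0.5734 Ω
  Z2: Z = R = 67.2 Ω
  Z3: Z = 1/(jωC) = -j/(ω·C) = 0 - j11.97 Ω
  Z4: Z = jωL = j·4.285e+04·0.0356 = 0 + j1526 Ω
  Z5: Z = R = 39.8 Ω
  Z6: Z = jωL = j·4.285e+04·0.0235 = 0 + j1007 Ω
Step 3 — Ladder network (open output): work backward from the far end, alternating series and parallel combinations. Z_in = 66.18 + j6.878 Ω = 66.53∠5.9° Ω.
Step 4 — Source phasor: V = 187∠92.1° V = -6.852 + j186.9 V.
Step 5 — Current: I = V / Z = 0.1879 + j2.804 A = 2.811∠86.2° A.
Step 6 — Complex power: S = V·I* = 522.8 + j54.33 VA.
Step 7 — Real power: P = Re(S) = 522.8 W.
Step 8 — Reactive power: Q = Im(S) = 54.33 VAR.
Step 9 — Apparent power: |S| = 525.6 VA.
Step 10 — Power factor: PF = P/|S| = 0.9946 (lagging).

(a) P = 522.8 W  (b) Q = 54.33 VAR  (c) S = 525.6 VA  (d) PF = 0.9946 (lagging)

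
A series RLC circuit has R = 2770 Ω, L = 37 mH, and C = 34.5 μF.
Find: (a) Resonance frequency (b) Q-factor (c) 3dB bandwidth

Step 1 — Resonance condition Im(Z)=0 gives ω₀ = 1/√(LC).
Step 2 — ω₀ = 1/√(0.037·3.45e-05) = 885.1 rad/s.
Step 3 — f₀ = ω₀/(2π) = 140.9 Hz.
Step 4 — Series Q: Q = ω₀L/R = 885.1·0.037/2770 = 0.01182.
Step 5 — 3dB bandwidth: Δω = ω₀/Q = 7.486e+04 rad/s; BW = Δω/(2π) = 1.192e+04 Hz.

(a) f₀ = 140.9 Hz  (b) Q = 0.01182  (c) BW = 1.192e+04 Hz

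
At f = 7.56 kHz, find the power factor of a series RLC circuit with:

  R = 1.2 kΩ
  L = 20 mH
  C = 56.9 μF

Step 1 — Angular frequency: ω = 2π·f = 2π·7560 = 4.75e+04 rad/s.
Step 2 — Component impedances:
  R: Z = R = 1200 Ω
  L: Z = jωL = j·4.75e+04·0.02 = 0 + j950 Ω
  C: Z = 1/(jωC) = -j/(ω·C) = 0 - j0.37 Ω
Step 3 — Series combination: Z_total = R + L + C = 1200 + j949.6 Ω = 1530∠38.4° Ω.
Step 4 — Power factor: PF = cos(φ) = Re(Z)/|Z| = 1200/1530.3 = 0.7842.
Step 5 — Type: Im(Z) = 949.6 ⇒ lagging (phase φ = 38.4°).

PF = 0.7842 (lagging, φ = 38.4°)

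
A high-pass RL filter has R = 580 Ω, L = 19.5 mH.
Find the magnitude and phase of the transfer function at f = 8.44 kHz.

Step 1 — Angular frequency: ω = 2π·8440 = 5.303e+04 rad/s.
Step 2 — Transfer function: H(jω) = jωL/(R + jωL).
Step 3 — Numerator jωL = j·1034; denominator R + jωL = 580 + j1034.
Step 4 — H = 0.7607 + j0.4267.
Step 5 — Magnitude: |H| = 0.8722 (-1.2 dB); phase: φ = 29.3°.

|H| = 0.8722 (-1.2 dB), φ = 29.3°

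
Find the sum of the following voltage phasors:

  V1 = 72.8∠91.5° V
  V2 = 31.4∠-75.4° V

Step 1 — Convert each phasor to rectangular form:
  V1 = 72.8·(cos(91.5°) + j·sin(91.5°)) = -1.906 + j72.78 V
  V2 = 31.4·(cos(-75.4°) + j·sin(-75.4°)) = 7.915 - j30.39 V
Step 2 — Sum components: V_total = 6.009 + j42.39 V.
Step 3 — Convert to polar: |V_total| = 42.81 V, ∠V_total = 81.9°.

V_total = 42.81∠81.9° V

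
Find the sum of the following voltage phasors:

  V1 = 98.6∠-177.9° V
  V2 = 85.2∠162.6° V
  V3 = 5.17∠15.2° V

Step 1 — Convert each phasor to rectangular form:
  V1 = 98.6·(cos(-177.9°) + j·sin(-177.9°)) = -98.53 - j3.613 V
  V2 = 85.2·(cos(162.6°) + j·sin(162.6°)) = -81.3 + j25.48 V
  V3 = 5.17·(cos(15.2°) + j·sin(15.2°)) = 4.989 + j1.356 V
Step 2 — Sum components: V_total = -174.8 + j23.22 V.
Step 3 — Convert to polar: |V_total| = 176.4 V, ∠V_total = 172.4°.

V_total = 176.4∠172.4° V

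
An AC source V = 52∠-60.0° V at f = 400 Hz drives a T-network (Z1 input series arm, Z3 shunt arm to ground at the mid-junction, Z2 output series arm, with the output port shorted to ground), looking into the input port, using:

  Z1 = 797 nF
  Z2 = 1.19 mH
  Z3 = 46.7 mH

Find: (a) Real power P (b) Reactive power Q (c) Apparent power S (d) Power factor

Step 1 — Angular frequency: ω = 2π·f = 2π·400 = 2513 rad/s.
Step 2 — Component impedances:
  Z1: Z = 1/(jωC) = -j/(ω·C) = 0 - j499.2 Ω
  Z2: Z = jωL = j·2513·0.00119 = 0 + j2.991 Ω
  Z3: Z = jωL = j·2513·0.0467 = 0 + j117.4 Ω
Step 3 — With the output port shorted to ground, the output series arm Z2 runs from the junction to ground; the shunt arm Z3 also runs from the junction to ground. They appear in parallel: Z3 || Z2 = 0 + j2.916 Ω.
Step 4 — Series with input arm Z1: Z_in = Z1 + (Z3 || Z2) = 0 - j496.3 Ω = 496.3∠-90.0° Ω.
Step 5 — Source phasor: V = 52∠-60.0° V = 26 - j45.03 V.
Step 6 — Current: I = V / Z = 0.09074 + j0.05239 A = 0.1048∠30.0° A.
Step 7 — Complex power: S = V·I* = 0 - j5.448 VA.
Step 8 — Real power: P = Re(S) = 0 W.
Step 9 — Reactive power: Q = Im(S) = -5.448 VAR.
Step 10 — Apparent power: |S| = 5.448 VA.
Step 11 — Power factor: PF = P/|S| = 0 (leading).

(a) P = 0 W  (b) Q = -5.448 VAR  (c) S = 5.448 VA  (d) PF = 0 (leading)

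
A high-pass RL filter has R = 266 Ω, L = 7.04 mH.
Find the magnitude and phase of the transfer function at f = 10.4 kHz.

Step 1 — Angular frequency: ω = 2π·1.04e+04 = 6.535e+04 rad/s.
Step 2 — Transfer function: H(jω) = jωL/(R + jωL).
Step 3 — Numerator jωL = j·460; denominator R + jωL = 266 + j460.
Step 4 — H = 0.7494 + j0.4333.
Step 5 — Magnitude: |H| = 0.8657 (-1.3 dB); phase: φ = 30.0°.

|H| = 0.8657 (-1.3 dB), φ = 30.0°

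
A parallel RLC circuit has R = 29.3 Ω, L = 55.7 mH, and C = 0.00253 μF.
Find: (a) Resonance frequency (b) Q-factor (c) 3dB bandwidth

Step 1 — Resonance: ω₀ = 1/√(LC) = 1/√(0.0557·2.53e-09) = 8.424e+04 rad/s.
Step 2 — f₀ = ω₀/(2π) = 1.341e+04 Hz.
Step 3 — Parallel Q: Q = R/(ω₀L) = 29.3/(8.424e+04·0.0557) = 0.006245.
Step 4 — Bandwidth: Δω = ω₀/Q = 1.349e+07 rad/s; BW = Δω/(2π) = 2.147e+06 Hz.

(a) f₀ = 1.341e+04 Hz  (b) Q = 0.006245  (c) BW = 2.147e+06 Hz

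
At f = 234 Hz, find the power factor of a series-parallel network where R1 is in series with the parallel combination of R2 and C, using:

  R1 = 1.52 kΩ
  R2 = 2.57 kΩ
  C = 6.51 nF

Step 1 — Angular frequency: ω = 2π·f = 2π·234 = 1470 rad/s.
Step 2 — Component impedances:
  R1: Z = R = 1520 Ω
  R2: Z = R = 2570 Ω
  C: Z = 1/(jωC) = -j/(ω·C) = 0 - j1.045e+05 Ω
Step 3 — Parallel branch: R2 || C = 1/(1/R2 + 1/C) = 2568 - j63.18 Ω.
Step 4 — Series with R1: Z_total = R1 + (R2 || C) = 4088 - j63.18 Ω = 4089∠-0.9° Ω.
Step 5 — Power factor: PF = cos(φ) = Re(Z)/|Z| = 4088.4/4088.9 = 0.9999.
Step 6 — Type: Im(Z) = -63.18 ⇒ leading (phase φ = -0.9°).

PF = 0.9999 (leading, φ = -0.9°)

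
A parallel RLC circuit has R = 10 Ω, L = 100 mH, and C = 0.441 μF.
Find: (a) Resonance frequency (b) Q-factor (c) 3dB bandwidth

Step 1 — Resonance: ω₀ = 1/√(LC) = 1/√(0.1·4.41e-07) = 4762 rad/s.
Step 2 — f₀ = ω₀/(2π) = 757.9 Hz.
Step 3 — Parallel Q: Q = R/(ω₀L) = 10/(4762·0.1) = 0.021.
Step 4 — Bandwidth: Δω = ω₀/Q = 2.268e+05 rad/s; BW = Δω/(2π) = 3.609e+04 Hz.

(a) f₀ = 757.9 Hz  (b) Q = 0.021  (c) BW = 3.609e+04 Hz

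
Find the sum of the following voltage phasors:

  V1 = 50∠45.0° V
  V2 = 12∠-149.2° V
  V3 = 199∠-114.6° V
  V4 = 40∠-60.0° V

Step 1 — Convert each phasor to rectangular form:
  V1 = 50·(cos(45.0°) + j·sin(45.0°)) = 35.36 + j35.36 V
  V2 = 12·(cos(-149.2°) + j·sin(-149.2°)) = -10.31 - j6.145 V
  V3 = 199·(cos(-114.6°) + j·sin(-114.6°)) = -82.84 - j180.9 V
  V4 = 40·(cos(-60.0°) + j·sin(-60.0°)) = 20 - j34.64 V
Step 2 — Sum components: V_total = -37.79 - j186.4 V.
Step 3 — Convert to polar: |V_total| = 190.2 V, ∠V_total = -101.5°.

V_total = 190.2∠-101.5° V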